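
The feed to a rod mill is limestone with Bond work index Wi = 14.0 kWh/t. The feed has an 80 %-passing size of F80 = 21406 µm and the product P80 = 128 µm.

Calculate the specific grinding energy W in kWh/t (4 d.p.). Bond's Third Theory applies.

W = 10 Wi (P80^-0.5 − F80^-0.5)
1/√128 = 0.088388;  1/√21406 = 0.006835
W = 10·14.0·(0.088388 − 0.006835) = 11.4175 kWh/t

W = 11.4175 kWh/t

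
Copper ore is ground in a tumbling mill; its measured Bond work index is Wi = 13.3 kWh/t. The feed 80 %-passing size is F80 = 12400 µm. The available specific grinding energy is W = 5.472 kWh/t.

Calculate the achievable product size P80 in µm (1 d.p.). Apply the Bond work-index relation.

P80 = 398.0 µm

Bond: W = 10·Wi·(1/√P80 − 1/√F80)
⇒ 1/√P80 = W/(10·Wi) + 1/√F80
  = 5.4720/(10·13.3) + 1/√12400 = 0.041143 + 0.008980 = 0.050123
P80 = (1/0.050123)² = 19.9509² = 398.04 µm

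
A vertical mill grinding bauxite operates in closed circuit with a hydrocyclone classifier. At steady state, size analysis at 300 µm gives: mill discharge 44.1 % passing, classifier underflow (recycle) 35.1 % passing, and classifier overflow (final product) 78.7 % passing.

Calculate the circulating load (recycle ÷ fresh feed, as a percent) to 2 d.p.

CL = 384.44 %

Mass balance on the −300 µm fraction:
r = (o − d)/(d − u)
r = (78.7 − 44.1)/(44.1 − 35.1) = 34.6/9.0 = 3.8444
CL = 100·r = 384.44 %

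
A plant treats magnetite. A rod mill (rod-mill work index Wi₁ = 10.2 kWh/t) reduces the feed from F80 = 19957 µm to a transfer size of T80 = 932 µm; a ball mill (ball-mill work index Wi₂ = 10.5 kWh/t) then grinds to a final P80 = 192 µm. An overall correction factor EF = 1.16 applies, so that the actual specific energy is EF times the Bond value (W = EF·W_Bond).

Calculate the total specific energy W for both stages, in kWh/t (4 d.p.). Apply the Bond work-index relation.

Bond: W = 10·Wi·(1/√P80 − 1/√F80)
Stage 1 (19957→932 µm, Wi₁=10.2): W₁ = 10·10.2·(0.032756 − 0.007079) = 2.6191 kWh/t
Stage 2 (932→192 µm, Wi₂=10.5): W₂ = 10·10.5·(0.072169 − 0.032756) = 4.1383 kWh/t
W = W₁ + W₂ = 2.6191 + 4.1383 = 6.7574 kWh/t
With EF = 1.16: W = 6.7574·1.16 = 7.8386 kWh/t

W = 7.8386 kWh/t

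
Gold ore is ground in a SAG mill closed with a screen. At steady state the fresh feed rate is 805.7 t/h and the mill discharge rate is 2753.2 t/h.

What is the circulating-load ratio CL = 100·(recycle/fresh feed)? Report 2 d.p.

CL = 241.72 %

M = F + R at steady state, so:
R = M − F = 2753.2 − 805.7 = 1947.5 t/h
CL = 100·R/F = 100·1947.5/805.7 = 241.72 %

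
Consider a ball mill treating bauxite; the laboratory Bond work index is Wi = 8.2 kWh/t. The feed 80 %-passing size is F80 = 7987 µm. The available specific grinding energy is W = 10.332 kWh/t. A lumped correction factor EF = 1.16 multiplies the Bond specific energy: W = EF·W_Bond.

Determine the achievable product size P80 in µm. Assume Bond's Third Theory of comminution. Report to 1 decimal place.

W_Bond = 10·Wi·(1/√P₈₀ − 1/√F₈₀)
W_Bond = W / EF = 10.332 / 1.16 = 8.9069 kWh/t
1/√P80 = 1/√F80 + W_Bond/(10·Wi)
  = 8.9069/(10·8.2) + 1/√7987 = 0.108621 + 0.011189 = 0.119810
P80 = (1/0.119810)² = 8.3465² = 69.66 µm

P80 = 69.7 µm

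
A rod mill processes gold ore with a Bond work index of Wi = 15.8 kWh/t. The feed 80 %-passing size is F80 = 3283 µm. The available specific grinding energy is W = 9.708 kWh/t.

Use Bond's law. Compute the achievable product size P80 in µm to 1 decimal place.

P80 = 160.7 µm

Bond:  W = 10 Wi (1/√P − 1/√F)
P80^(−½) = W/(10 Wi) + F80^(−½)
  = 9.7080/(10·15.8) + 1/√3283 = 0.061443 + 0.017453 = 0.078896
P80 = (1/0.078896)² = 12.6749² = 160.65 µm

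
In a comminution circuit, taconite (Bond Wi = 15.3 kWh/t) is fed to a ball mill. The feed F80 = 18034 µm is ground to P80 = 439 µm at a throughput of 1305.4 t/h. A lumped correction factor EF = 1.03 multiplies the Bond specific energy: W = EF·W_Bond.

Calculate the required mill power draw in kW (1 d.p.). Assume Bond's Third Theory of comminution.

P = 8286.5 kW

W = 10·Wi·[P80^(−½) − F80^(−½)]
W = 10·15.3·(1/√439 − 1/√18034) = 10·15.3·(0.040281) = 6.1630 kWh/t
Apply correction: 6.1630 × 1.03 = 6.3479 kWh/t
Mill draw = 6.3479 × 1305.4 = 8286.5 kW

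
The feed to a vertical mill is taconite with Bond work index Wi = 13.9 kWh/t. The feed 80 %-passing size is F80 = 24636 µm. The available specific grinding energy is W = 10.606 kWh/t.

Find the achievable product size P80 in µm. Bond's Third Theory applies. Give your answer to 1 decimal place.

W = 10·Wi·(P80^(-½) − F80^(-½))
⇒ 1/√P80 = W/(10·Wi) + 1/√F80
  = 10.6060/(10·13.9) + 1/√24636 = 0.076302 + 0.006371 = 0.082673
P80 = (1/0.082673)² = 12.0958² = 146.31 µm

P80 = 146.3 µm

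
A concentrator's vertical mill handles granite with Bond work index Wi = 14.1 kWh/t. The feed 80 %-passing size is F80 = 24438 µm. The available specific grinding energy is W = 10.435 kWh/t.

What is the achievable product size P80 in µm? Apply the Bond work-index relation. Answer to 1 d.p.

P80 = 154.7 µm

Bond: W = 10·Wi·(1/√P80 − 1/√F80)
1/√P80 = 1/√F80 + W/(10·Wi)
  = 10.4350/(10·14.1) + 1/√24438 = 0.074007 + 0.006397 = 0.080404
P80 = (1/0.080404)² = 12.4372² = 154.68 µm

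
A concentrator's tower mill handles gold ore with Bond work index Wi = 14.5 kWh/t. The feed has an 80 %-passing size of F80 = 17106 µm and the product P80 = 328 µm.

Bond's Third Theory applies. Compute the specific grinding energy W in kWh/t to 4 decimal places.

W = 10 Wi (P80^-0.5 − F80^-0.5)
1/√328 = 0.055216;  1/√17106 = 0.007646
W = 10·14.5·(0.055216 − 0.007646) = 6.8976 kWh/t

W = 6.8976 kWh/t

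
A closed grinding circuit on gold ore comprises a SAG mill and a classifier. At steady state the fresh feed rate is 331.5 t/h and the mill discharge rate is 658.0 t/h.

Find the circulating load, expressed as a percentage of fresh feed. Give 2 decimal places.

CL = 98.49 %

Steady state: M = F + R.
R = M − F = 658.0 − 331.5 = 326.5 t/h
CL = 100·R/F = 100·326.5/331.5 = 98.49 %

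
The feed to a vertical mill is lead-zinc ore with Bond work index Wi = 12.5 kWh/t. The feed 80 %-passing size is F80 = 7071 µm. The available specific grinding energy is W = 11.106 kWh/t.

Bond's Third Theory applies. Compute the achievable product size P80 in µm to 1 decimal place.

W = 10 Wi (P80^-0.5 − F80^-0.5)
⇒ 1/√P80 = W/(10·Wi) + 1/√F80
  = 11.1060/(10·12.5) + 1/√7071 = 0.088848 + 0.011892 = 0.100740
P80 = (1/0.100740)² = 9.9265² = 98.54 µm

P80 = 98.5 µm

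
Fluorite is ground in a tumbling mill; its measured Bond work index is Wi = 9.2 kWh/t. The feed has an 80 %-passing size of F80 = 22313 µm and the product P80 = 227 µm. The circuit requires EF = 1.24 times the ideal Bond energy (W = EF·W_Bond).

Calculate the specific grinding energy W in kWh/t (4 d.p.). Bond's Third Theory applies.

W = 6.8080 kWh/t

Bond:  W = 10 Wi (1/√P − 1/√F)
1/√227 = 0.066372;  1/√22313 = 0.006695
W = 10·9.2·(0.066372 − 0.006695) = 5.4904 kWh/t
W_actual = 1.24 × 5.4904 = 6.8080 kWh/t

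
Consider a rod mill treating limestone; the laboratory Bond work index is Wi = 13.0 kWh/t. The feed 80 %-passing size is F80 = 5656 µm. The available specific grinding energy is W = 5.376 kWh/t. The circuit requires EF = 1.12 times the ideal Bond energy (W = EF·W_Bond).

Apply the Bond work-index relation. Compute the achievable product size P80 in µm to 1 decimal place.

P80 = 396.5 µm

W = 10 Wi / √P80 − 10 Wi / √F80
W_Bond = W / EF = 5.376 / 1.12 = 4.8000 kWh/t
1/√P80 = 1/√F80 + W_Bond/(10·Wi)
  = 4.8000/(10·13.0) + 1/√5656 = 0.036923 + 0.013297 = 0.050220
P80 = (1/0.050220)² = 19.9125² = 396.51 µm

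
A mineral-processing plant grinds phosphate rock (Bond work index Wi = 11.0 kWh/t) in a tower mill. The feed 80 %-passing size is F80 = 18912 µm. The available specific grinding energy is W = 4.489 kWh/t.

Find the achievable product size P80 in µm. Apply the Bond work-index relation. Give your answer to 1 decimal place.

W = 10 Wi (P80^-0.5 − F80^-0.5)
1/√P80 = 1/√F80 + W/(10·Wi)
  = 4.4890/(10·11.0) + 1/√18912 = 0.040809 + 0.007272 = 0.048081
P80 = (1/0.048081)² = 20.7984² = 432.57 µm

P80 = 432.6 µm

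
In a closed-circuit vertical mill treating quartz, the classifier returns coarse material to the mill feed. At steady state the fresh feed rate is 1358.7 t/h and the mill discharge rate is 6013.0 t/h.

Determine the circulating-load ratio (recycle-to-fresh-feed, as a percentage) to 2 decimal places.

CL = 342.56 %

M = F + R at steady state, so:
R = M − F = 6013.0 − 1358.7 = 4654.3 t/h
CL = 100·R/F = 100·4654.3/1358.7 = 342.56 %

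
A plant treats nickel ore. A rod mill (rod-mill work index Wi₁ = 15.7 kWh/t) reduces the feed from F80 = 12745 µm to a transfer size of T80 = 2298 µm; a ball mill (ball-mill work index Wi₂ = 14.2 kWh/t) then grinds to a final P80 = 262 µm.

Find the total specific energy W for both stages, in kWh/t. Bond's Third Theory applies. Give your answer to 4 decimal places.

W = 7.6950 kWh/t

W = 10 Wi (1/√P80 − 1/√F80)  [Bond]
Stage 1 (12745→2298 µm, Wi₁=15.7): W₁ = 10·15.7·(0.020861 − 0.008858) = 1.8844 kWh/t
Stage 2 (2298→262 µm, Wi₂=14.2): W₂ = 10·14.2·(0.061780 − 0.020861) = 5.8106 kWh/t
W = W₁ + W₂ = 1.8844 + 5.8106 = 7.6950 kWh/t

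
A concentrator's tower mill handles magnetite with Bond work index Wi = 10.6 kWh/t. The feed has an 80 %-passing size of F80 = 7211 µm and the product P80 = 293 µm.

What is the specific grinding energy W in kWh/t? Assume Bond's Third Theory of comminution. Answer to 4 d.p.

Bond:  W = 10 Wi (1/√P − 1/√F)
1/√293 = 0.058421;  1/√7211 = 0.011776
W = 10·10.6·(0.058421 − 0.011776) = 4.9443 kWh/t

W = 4.9443 kWh/t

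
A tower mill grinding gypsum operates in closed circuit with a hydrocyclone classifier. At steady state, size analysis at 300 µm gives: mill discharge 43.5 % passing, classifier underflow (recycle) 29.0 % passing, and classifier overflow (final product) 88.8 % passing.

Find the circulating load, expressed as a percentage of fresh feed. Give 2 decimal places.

Two-product formula at 300 µm:
Fd + Rd = Ru + Fo ⇒ R/F = (o−d)/(d−u)
r = (88.8 − 43.5)/(43.5 − 29.0) = 45.3/14.5 = 3.1241
CL = 100·r = 312.41 %

CL = 312.41 %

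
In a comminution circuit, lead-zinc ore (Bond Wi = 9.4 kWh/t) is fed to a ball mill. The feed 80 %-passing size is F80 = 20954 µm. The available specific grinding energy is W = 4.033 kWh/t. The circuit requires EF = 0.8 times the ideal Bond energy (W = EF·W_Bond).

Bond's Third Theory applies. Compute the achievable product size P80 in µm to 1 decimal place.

W = 10 Wi (1/√P80 − 1/√F80)  [Bond]
W_Bond = W / EF = 4.033 / 0.8 = 5.0412 kWh/t
P80^-0.5 = F80^-0.5 + W_Bond/(10 Wi)
  = 5.0412/(10·9.4) + 1/√20954 = 0.053630 + 0.006908 = 0.060539
P80 = (1/0.060539)² = 16.5184² = 272.86 µm

P80 = 272.9 µm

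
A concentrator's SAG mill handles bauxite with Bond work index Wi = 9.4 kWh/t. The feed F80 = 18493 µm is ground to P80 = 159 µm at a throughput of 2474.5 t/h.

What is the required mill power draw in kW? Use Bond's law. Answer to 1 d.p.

W = 10 Wi / √P80 − 10 Wi / √F80
W = 10·9.4·(1/√159 − 1/√18493) = 10·9.4·(0.071952) = 6.7635 kWh/t
Mill draw = 6.7635 × 2474.5 = 16736.2 kW

P = 16736.2 kW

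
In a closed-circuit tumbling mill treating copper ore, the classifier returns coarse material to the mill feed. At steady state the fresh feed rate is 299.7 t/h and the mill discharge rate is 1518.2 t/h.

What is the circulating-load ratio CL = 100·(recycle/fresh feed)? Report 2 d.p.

CL = 406.57 %

M = F + R at steady state, so:
R = M − F = 1518.2 − 299.7 = 1218.5 t/h
CL = 100·R/F = 100·1218.5/299.7 = 406.57 %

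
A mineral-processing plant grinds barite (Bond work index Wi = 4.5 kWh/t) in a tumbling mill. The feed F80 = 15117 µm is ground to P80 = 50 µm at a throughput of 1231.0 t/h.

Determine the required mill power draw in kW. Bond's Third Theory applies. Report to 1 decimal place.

P = 7383.5 kW

Bond:  W = 10 Wi (1/√P − 1/√F)
W = 10·4.5·(1/√50 − 1/√15117) = 10·4.5·(0.133288) = 5.9980 kWh/t
P = W·T = 5.9980·1231.0 = 7383.5 kW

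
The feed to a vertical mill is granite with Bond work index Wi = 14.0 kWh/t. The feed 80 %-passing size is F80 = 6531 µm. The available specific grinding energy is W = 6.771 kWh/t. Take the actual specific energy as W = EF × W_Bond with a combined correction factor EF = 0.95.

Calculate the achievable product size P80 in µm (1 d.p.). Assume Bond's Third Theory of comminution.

W = 10 Wi (P80^-0.5 − F80^-0.5)
W_Bond = W / EF = 6.771 / 0.95 = 7.1274 kWh/t
P80^-0.5 = F80^-0.5 + W_Bond/(10 Wi)
  = 7.1274/(10·14.0) + 1/√6531 = 0.050910 + 0.012374 = 0.063284
P80 = (1/0.063284)² = 15.8018² = 249.70 µm

P80 = 249.7 µm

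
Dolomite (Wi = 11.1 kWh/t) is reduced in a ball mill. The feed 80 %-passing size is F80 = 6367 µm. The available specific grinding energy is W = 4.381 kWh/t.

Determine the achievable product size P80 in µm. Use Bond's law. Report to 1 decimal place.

Bond: W = 10·Wi·(1/√P80 − 1/√F80)
P80^-0.5 = F80^-0.5 + W/(10 Wi)
  = 4.3810/(10·11.1) + 1/√6367 = 0.039468 + 0.012532 = 0.052001
P80 = (1/0.052001)² = 19.2305² = 369.81 µm

P80 = 369.8 µm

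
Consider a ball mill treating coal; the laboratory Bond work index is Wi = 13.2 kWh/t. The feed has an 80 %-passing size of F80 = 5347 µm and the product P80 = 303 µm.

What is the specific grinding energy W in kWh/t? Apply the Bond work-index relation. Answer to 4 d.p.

W = 5.7780 kWh/t

W = 10 Wi (P80^-0.5 − F80^-0.5)
1/√303 = 0.057448;  1/√5347 = 0.013676
W = 10·13.2·(0.057448 − 0.013676) = 5.7780 kWh/t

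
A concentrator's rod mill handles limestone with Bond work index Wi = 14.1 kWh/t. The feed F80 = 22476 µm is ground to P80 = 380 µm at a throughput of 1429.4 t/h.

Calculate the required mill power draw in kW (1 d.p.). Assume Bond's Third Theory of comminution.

Bond:  W = 10 Wi (1/√P − 1/√F)
W = 10·14.1·(1/√380 − 1/√22476) = 10·14.1·(0.044629) = 6.2926 kWh/t
Power = W × throughput = 6.2926 kWh/t × 1429.4 t/h = 8994.7 kW

P = 8994.7 kW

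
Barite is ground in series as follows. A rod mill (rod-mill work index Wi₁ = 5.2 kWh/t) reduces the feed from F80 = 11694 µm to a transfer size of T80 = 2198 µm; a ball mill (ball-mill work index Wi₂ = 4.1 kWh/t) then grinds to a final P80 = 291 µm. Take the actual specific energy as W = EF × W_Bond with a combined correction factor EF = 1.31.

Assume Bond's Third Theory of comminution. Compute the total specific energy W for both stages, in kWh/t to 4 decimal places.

W = 10 Wi (P80^-0.5 − F80^-0.5)
Stage 1 (11694→2198 µm, Wi₁=5.2): W₁ = 10·5.2·(0.021330 − 0.009247) = 0.6283 kWh/t
Stage 2 (2198→291 µm, Wi₂=4.1): W₂ = 10·4.1·(0.058621 − 0.021330) = 1.5289 kWh/t
W = W₁ + W₂ = 0.6283 + 1.5289 = 2.1572 kWh/t
W_actual = 1.31 × 2.1572 = 2.8260 kWh/t

W = 2.8260 kWh/t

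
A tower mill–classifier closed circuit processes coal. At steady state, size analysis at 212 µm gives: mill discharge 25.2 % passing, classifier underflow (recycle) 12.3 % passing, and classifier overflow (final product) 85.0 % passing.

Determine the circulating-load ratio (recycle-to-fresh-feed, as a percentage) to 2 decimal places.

CL = 463.57 %

Classifier node, passing 212 µm:
d + r·d = r·u + o → r(d−u) = o−d
r = (85.0 − 25.2)/(25.2 − 12.3) = 59.8/12.9 = 4.6357
CL = 100·r = 463.57 %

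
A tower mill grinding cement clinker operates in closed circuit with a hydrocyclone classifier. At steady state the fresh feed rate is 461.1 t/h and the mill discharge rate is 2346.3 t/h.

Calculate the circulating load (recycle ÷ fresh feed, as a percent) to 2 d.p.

CL = 408.85 %

Discharge = new feed + return, hence
R = M − F = 2346.3 − 461.1 = 1885.2 t/h
CL = 100·R/F = 100·1885.2/461.1 = 408.85 %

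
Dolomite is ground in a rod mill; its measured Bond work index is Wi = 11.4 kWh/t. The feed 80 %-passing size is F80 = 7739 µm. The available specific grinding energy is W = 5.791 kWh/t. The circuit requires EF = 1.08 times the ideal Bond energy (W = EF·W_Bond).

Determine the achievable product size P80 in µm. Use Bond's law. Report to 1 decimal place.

W = 10 Wi (P80^-0.5 − F80^-0.5)
W_Bond = W / EF = 5.791 / 1.08 = 5.3620 kWh/t
P80^-0.5 = F80^-0.5 + W_Bond/(10 Wi)
  = 5.3620/(10·11.4) + 1/√7739 = 0.047035 + 0.011367 = 0.058403
P80 = (1/0.058403)² = 17.1225² = 293.18 µm

P80 = 293.2 µm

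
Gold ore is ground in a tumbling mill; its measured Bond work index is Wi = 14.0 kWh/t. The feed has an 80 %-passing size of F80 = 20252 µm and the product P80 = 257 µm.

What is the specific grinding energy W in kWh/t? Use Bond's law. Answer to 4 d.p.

W = 10 Wi / √P80 − 10 Wi / √F80
1/√257 = 0.062378;  1/√20252 = 0.007027
W = 10·14.0·(0.062378 − 0.007027) = 7.7492 kWh/t

W = 7.7492 kWh/t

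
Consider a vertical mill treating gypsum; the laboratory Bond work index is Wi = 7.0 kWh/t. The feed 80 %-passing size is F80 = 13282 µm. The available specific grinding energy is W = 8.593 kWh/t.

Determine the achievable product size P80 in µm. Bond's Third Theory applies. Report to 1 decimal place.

W = 10·Wi·[P80^(−½) − F80^(−½)]
P80^-0.5 = F80^-0.5 + W/(10 Wi)
  = 8.5930/(10·7.0) + 1/√13282 = 0.122757 + 0.008677 = 0.131434
P80 = (1/0.131434)² = 7.6084² = 57.89 µm

P80 = 57.9 µm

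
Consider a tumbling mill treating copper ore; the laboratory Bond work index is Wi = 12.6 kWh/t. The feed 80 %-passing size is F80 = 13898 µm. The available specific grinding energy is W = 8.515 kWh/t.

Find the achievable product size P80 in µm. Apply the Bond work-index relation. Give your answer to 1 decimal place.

P80 = 172.8 µm

W = 10 Wi (1/√P80 − 1/√F80)  [Bond]
1/√P80 = 1/√F80 + W/(10·Wi)
  = 8.5150/(10·12.6) + 1/√13898 = 0.067579 + 0.008482 = 0.076062
P80 = (1/0.076062)² = 13.1472² = 172.85 µm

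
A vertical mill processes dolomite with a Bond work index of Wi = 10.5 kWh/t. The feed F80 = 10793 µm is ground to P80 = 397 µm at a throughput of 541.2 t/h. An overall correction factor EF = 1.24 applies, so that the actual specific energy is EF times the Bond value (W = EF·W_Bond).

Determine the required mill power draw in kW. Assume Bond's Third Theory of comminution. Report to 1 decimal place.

W = 10·Wi·(P80^(-½) − F80^(-½))
W = 10·10.5·(1/√397 − 1/√10793) = 10·10.5·(0.040563) = 4.2591 kWh/t
W_actual = 1.24 × 4.2591 = 5.2813 kWh/t
Power = W × throughput = 5.2813 kWh/t × 541.2 t/h = 2858.2 kW

P = 2858.2 kW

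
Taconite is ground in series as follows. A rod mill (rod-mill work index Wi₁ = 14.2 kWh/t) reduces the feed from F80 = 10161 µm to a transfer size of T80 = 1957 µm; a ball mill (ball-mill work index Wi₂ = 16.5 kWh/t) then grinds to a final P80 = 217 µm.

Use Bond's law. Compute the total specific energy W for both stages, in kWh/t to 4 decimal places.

W = 10 Wi (1/√P80 − 1/√F80)  [Bond]
Stage 1 (10161→1957 µm, Wi₁=14.2): W₁ = 10·14.2·(0.022605 − 0.009920) = 1.8012 kWh/t
Stage 2 (1957→217 µm, Wi₂=16.5): W₂ = 10·16.5·(0.067884 − 0.022605) = 7.4711 kWh/t
W = W₁ + W₂ = 1.8012 + 7.4711 = 9.2723 kWh/t

W = 9.2723 kWh/t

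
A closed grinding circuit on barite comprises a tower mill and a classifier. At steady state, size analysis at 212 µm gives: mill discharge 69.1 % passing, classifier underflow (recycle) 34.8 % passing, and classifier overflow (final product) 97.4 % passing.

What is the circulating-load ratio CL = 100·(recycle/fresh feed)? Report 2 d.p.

Balance %-passing 212 µm (r = R/F):
(1+r)d = ru + o → r = (o−d)/(d−u)
r = (97.4 − 69.1)/(69.1 − 34.8) = 28.3/34.3 = 0.8251
CL = 100·r = 82.51 %

CL = 82.51 %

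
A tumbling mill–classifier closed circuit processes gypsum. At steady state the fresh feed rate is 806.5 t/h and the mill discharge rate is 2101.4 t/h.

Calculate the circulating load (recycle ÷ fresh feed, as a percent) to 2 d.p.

Steady state: M = F + R.
R = M − F = 2101.4 − 806.5 = 1294.9 t/h
CL = 100·R/F = 100·1294.9/806.5 = 160.56 %

CL = 160.56 %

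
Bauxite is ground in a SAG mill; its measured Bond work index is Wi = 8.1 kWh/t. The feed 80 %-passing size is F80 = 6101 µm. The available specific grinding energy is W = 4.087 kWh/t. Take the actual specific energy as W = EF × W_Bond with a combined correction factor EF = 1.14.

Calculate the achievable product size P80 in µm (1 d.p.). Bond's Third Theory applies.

P80 = 307.1 µm

W = 10·Wi·(P80^(-½) − F80^(-½))
W_Bond = W / EF = 4.087 / 1.14 = 3.5851 kWh/t
⇒ 1/√P80 = W_Bond/(10 Wi) + 1/√F80
  = 3.5851/(10·8.1) + 1/√6101 = 0.044260 + 0.012803 = 0.057063
P80 = (1/0.057063)² = 17.5245² = 307.11 µm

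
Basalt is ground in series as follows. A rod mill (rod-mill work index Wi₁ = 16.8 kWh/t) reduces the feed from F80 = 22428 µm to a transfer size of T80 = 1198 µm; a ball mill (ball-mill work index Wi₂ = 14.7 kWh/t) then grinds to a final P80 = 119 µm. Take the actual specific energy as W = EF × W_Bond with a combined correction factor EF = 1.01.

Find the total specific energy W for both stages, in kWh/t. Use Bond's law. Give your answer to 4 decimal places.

W = 13.0900 kWh/t

W = 10 Wi (1/√P80 − 1/√F80)  [Bond]
Stage 1 (22428→1198 µm, Wi₁=16.8): W₁ = 10·16.8·(0.028892 − 0.006677) = 3.7320 kWh/t
Stage 2 (1198→119 µm, Wi₂=14.7): W₂ = 10·14.7·(0.091670 − 0.028892) = 9.2284 kWh/t
W = W₁ + W₂ = 3.7320 + 9.2284 = 12.9604 kWh/t
Corrected W = EF·W_Bond = 1.01·12.9604 = 13.0900 kWh/t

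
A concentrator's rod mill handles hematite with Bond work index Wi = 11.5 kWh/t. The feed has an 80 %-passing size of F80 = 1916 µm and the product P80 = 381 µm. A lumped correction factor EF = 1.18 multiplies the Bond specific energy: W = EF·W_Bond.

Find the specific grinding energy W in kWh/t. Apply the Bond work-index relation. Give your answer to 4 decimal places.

W = 10 Wi (P80^-0.5 − F80^-0.5)
1/√381 = 0.051232;  1/√1916 = 0.022846
W = 10·11.5·(0.051232 − 0.022846) = 3.2644 kWh/t
W_actual = 1.18 × 3.2644 = 3.8520 kWh/t

W = 3.8520 kWh/t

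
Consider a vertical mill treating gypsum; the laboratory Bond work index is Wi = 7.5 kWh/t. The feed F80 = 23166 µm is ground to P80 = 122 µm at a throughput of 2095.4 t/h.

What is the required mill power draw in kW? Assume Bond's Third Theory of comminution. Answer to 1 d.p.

W = 10·Wi·[P80^(−½) − F80^(−½)]
W = 10·7.5·(1/√122 − 1/√23166) = 10·7.5·(0.083966) = 6.2974 kWh/t
P = W·T = 6.2974·2095.4 = 13195.6 kW

P = 13195.6 kW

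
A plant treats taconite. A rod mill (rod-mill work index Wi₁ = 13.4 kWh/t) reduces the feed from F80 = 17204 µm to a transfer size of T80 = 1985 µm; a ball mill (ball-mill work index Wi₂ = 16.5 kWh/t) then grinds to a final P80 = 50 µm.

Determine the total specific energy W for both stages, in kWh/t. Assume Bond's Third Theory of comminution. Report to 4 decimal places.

W = 21.6171 kWh/t

W = 10·Wi·(P80^(-½) − F80^(-½))
Stage 1 (17204→1985 µm, Wi₁=13.4): W₁ = 10·13.4·(0.022445 − 0.007624) = 1.9860 kWh/t
Stage 2 (1985→50 µm, Wi₂=16.5): W₂ = 10·16.5·(0.141421 − 0.022445) = 19.6311 kWh/t
W = W₁ + W₂ = 1.9860 + 19.6311 = 21.6171 kWh/t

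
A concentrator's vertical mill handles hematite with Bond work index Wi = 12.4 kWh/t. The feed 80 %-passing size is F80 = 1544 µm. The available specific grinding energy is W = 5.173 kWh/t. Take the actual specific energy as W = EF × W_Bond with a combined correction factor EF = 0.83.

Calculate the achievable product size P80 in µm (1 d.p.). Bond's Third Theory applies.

P80 = 174.5 µm

Bond: W = 10·Wi·(1/√P80 − 1/√F80)
W_Bond = W / EF = 5.173 / 0.83 = 6.2325 kWh/t
⇒ 1/√P80 = W_Bond/(10·Wi) + 1/√F80
  = 6.2325/(10·12.4) + 1/√1544 = 0.050262 + 0.025449 = 0.075712
P80 = (1/0.075712)² = 13.2080² = 174.45 µm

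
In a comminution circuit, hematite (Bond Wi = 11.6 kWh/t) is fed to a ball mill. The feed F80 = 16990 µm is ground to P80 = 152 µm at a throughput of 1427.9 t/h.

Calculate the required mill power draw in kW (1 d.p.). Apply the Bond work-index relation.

P = 12164.1 kW

W = 10 Wi (1/√P80 − 1/√F80)  [Bond]
W = 10·11.6·(1/√152 − 1/√16990) = 10·11.6·(0.073439) = 8.5189 kWh/t
Power = W × throughput = 8.5189 kWh/t × 1427.9 t/h = 12164.1 kW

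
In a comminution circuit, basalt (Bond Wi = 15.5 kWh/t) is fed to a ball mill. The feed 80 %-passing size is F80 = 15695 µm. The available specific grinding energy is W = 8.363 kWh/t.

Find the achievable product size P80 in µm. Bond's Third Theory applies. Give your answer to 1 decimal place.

W = 10 Wi (1/√P80 − 1/√F80)  [Bond]
P80^-0.5 = F80^-0.5 + W/(10 Wi)
  = 8.3630/(10·15.5) + 1/√15695 = 0.053955 + 0.007982 = 0.061937
P80 = (1/0.061937)² = 16.1454² = 260.68 µm

P80 = 260.7 µm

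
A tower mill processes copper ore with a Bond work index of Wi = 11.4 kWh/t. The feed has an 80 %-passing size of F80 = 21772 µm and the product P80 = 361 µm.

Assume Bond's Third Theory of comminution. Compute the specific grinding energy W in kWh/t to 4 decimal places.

W = 5.2274 kWh/t

W = 10·Wi·[P80^(−½) − F80^(−½)]
1/√361 = 0.052632;  1/√21772 = 0.006777
W = 10·11.4·(0.052632 − 0.006777) = 5.2274 kWh/t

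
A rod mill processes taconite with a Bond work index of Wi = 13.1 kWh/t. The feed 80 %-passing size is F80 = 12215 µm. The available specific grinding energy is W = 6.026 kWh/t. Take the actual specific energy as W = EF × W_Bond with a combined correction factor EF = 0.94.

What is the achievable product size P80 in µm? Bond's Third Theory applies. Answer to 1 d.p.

P80 = 297.4 µm

W = 10 Wi (1/√P80 − 1/√F80)  [Bond]
W_Bond = W / EF = 6.026 / 0.94 = 6.4106 kWh/t
1/√P80 = 1/√F80 + W_Bond/(10·Wi)
  = 6.4106/(10·13.1) + 1/√12215 = 0.048936 + 0.009048 = 0.057984
P80 = (1/0.057984)² = 17.2461² = 297.43 µm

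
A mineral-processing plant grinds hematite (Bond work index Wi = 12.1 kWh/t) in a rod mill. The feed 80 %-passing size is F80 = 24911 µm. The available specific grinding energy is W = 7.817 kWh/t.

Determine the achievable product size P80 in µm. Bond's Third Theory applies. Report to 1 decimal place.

W_Bond = 10·Wi·(1/√P₈₀ − 1/√F₈₀)
1/√P80 = 1/√F80 + W/(10·Wi)
  = 7.8170/(10·12.1) + 1/√24911 = 0.064603 + 0.006336 = 0.070939
P80 = (1/0.070939)² = 14.0966² = 198.71 µm

P80 = 198.7 µm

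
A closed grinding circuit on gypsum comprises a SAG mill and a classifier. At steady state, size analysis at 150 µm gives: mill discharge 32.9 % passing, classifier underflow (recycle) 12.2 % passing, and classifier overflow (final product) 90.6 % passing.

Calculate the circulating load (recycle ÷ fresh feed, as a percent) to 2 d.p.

CL = 278.74 %

Let r = R/F. Size balance at 150 µm:
r = (o − d)/(d − u)
r = (90.6 − 32.9)/(32.9 − 12.2) = 57.7/20.7 = 2.7874
CL = 100·r = 278.74 %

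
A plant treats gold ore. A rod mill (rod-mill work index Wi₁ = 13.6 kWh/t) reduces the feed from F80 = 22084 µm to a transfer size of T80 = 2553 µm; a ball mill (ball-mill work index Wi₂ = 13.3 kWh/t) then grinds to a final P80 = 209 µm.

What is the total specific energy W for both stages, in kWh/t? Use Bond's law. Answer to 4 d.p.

W = 8.3440 kWh/t

W = 10·Wi·(P80^(-½) − F80^(-½))
Stage 1 (22084→2553 µm, Wi₁=13.6): W₁ = 10·13.6·(0.019791 − 0.006729) = 1.7765 kWh/t
Stage 2 (2553→209 µm, Wi₂=13.3): W₂ = 10·13.3·(0.069171 − 0.019791) = 6.5676 kWh/t
W = W₁ + W₂ = 1.7765 + 6.5676 = 8.3440 kWh/t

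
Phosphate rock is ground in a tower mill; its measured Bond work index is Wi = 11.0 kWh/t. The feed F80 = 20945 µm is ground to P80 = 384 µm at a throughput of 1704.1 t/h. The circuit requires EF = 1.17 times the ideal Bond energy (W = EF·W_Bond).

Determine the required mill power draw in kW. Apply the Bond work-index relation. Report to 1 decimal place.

W = 10·Wi·(P80^(-½) − F80^(-½))
W = 10·11.0·(1/√384 − 1/√20945) = 10·11.0·(0.044121) = 4.8533 kWh/t
W_actual = 1.17 × 4.8533 = 5.6784 kWh/t
P = W·T = 5.6784·1704.1 = 9676.6 kW

P = 9676.6 kW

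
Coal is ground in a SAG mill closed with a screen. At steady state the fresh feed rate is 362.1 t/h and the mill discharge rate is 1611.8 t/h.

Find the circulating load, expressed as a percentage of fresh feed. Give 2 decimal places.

CL = 345.13 %

Steady state: M = F + R.
R = M − F = 1611.8 − 362.1 = 1249.7 t/h
CL = 100·R/F = 100·1249.7/362.1 = 345.13 %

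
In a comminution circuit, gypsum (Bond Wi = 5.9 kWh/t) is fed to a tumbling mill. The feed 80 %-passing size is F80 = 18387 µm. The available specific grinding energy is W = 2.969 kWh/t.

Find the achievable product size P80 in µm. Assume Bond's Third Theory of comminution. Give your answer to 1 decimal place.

P80 = 300.4 µm

W = 10·Wi·(P80^(-½) − F80^(-½))
P80^(−½) = W/(10 Wi) + F80^(−½)
  = 2.9690/(10·5.9) + 1/√18387 = 0.050322 + 0.007375 = 0.057697
P80 = (1/0.057697)² = 17.3320² = 300.40 µm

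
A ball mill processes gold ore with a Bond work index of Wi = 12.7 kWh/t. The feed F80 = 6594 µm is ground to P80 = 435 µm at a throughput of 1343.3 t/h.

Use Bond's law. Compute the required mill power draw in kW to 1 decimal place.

W_Bond = 10·Wi·(1/√P₈₀ − 1/√F₈₀)
W = 10·12.7·(1/√435 − 1/√6594) = 10·12.7·(0.035632) = 4.5252 kWh/t
P_mill = W·ṁ = 4.5252·1343.3 = 6078.7 kW

P = 6078.7 kW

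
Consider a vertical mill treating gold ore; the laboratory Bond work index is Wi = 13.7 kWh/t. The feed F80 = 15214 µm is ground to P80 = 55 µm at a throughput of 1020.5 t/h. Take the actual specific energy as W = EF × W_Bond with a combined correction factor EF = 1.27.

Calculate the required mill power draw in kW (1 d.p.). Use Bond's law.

Bond:  W = 10 Wi (1/√P − 1/√F)
W = 10·13.7·(1/√55 − 1/√15214) = 10·13.7·(0.126733) = 17.3624 kWh/t
Corrected W = EF·W_Bond = 1.27·17.3624 = 22.0502 kWh/t
Power = W × throughput = 22.0502 kWh/t × 1020.5 t/h = 22502.2 kW

P = 22502.2 kW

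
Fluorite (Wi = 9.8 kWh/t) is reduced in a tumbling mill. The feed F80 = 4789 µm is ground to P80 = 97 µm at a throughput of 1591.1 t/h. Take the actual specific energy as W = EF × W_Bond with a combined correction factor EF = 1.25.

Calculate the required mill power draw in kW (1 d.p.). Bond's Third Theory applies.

W = 10 Wi (1/√P80 − 1/√F80)  [Bond]
W = 10·9.8·(1/√97 − 1/√4789) = 10·9.8·(0.087084) = 8.5343 kWh/t
W_actual = 1.25 × 8.5343 = 10.6678 kWh/t
P = W·T = 10.6678·1591.1 = 16973.6 kW

P = 16973.6 kW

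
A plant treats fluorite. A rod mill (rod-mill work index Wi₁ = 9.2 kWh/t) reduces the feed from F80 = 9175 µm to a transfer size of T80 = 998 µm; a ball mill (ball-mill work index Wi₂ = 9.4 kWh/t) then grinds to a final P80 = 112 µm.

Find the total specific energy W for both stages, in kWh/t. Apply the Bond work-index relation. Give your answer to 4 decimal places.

W = 7.8584 kWh/t

W_Bond = 10·Wi·(1/√P₈₀ − 1/√F₈₀)
Stage 1 (9175→998 µm, Wi₁=9.2): W₁ = 10·9.2·(0.031654 − 0.010440) = 1.9517 kWh/t
Stage 2 (998→112 µm, Wi₂=9.4): W₂ = 10·9.4·(0.094491 − 0.031654) = 5.9066 kWh/t
W = W₁ + W₂ = 1.9517 + 5.9066 = 7.8584 kWh/t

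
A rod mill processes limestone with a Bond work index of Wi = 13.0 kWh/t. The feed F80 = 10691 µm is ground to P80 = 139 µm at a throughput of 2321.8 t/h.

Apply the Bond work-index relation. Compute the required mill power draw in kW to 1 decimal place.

W = 10 Wi (P80^-0.5 − F80^-0.5)
W = 10·13.0·(1/√139 − 1/√10691) = 10·13.0·(0.075147) = 9.7692 kWh/t
P = W·T = 9.7692·2321.8 = 22682.1 kW

P = 22682.1 kW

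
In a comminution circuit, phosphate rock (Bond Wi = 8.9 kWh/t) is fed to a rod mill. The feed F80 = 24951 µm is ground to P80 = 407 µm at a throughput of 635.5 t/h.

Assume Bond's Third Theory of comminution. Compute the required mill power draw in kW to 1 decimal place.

P = 2445.5 kW

W = 10 Wi (P80^-0.5 − F80^-0.5)
W = 10·8.9·(1/√407 − 1/√24951) = 10·8.9·(0.043237) = 3.8481 kWh/t
P_mill = W·ṁ = 3.8481·635.5 = 2445.5 kW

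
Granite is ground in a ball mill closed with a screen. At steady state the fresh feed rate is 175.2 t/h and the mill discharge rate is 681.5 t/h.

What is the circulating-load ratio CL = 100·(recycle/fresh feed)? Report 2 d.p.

CL = 288.98 %

Discharge = new feed + return, hence
R = M − F = 681.5 − 175.2 = 506.3 t/h
CL = 100·R/F = 100·506.3/175.2 = 288.98 %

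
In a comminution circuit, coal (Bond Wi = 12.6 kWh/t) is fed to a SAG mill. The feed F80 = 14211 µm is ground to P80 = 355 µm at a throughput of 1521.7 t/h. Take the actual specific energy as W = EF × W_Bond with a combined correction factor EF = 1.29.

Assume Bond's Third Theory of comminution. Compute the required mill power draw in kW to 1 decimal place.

P = 11052.5 kW

Bond: W = 10·Wi·(1/√P80 − 1/√F80)
W = 10·12.6·(1/√355 − 1/√14211) = 10·12.6·(0.044686) = 5.6304 kWh/t
W_actual = 1.29 × 5.6304 = 7.2633 kWh/t
Mill draw = 7.2633 × 1521.7 = 11052.5 kW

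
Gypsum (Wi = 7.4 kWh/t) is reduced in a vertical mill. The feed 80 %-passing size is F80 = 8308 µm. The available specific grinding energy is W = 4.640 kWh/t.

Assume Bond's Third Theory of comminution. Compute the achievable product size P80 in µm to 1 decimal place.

P80 = 184.2 µm

Bond: W = 10·Wi·(1/√P80 − 1/√F80)
P80^(−½) = W/(10 Wi) + F80^(−½)
  = 4.6400/(10·7.4) + 1/√8308 = 0.062703 + 0.010971 = 0.073674
P80 = (1/0.073674)² = 13.5733² = 184.24 µm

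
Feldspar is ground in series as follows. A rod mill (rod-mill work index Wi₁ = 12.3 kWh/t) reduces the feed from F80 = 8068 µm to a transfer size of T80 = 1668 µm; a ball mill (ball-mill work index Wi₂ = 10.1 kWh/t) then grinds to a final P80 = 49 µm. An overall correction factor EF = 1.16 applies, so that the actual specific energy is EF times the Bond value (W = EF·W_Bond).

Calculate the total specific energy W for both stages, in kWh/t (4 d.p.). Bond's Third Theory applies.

W = 15.7735 kWh/t

Bond: W = 10·Wi·(1/√P80 − 1/√F80)
Stage 1 (8068→1668 µm, Wi₁=12.3): W₁ = 10·12.3·(0.024485 − 0.011133) = 1.6423 kWh/t
Stage 2 (1668→49 µm, Wi₂=10.1): W₂ = 10·10.1·(0.142857 − 0.024485) = 11.9556 kWh/t
W = W₁ + W₂ = 1.6423 + 11.9556 = 13.5979 kWh/t
Corrected W = EF·W_Bond = 1.16·13.5979 = 15.7735 kWh/t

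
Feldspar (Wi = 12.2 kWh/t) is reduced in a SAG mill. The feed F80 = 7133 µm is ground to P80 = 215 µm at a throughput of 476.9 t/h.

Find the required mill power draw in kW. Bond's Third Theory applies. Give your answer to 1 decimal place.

P = 3279.1 kW

W = 10 Wi / √P80 − 10 Wi / √F80
W = 10·12.2·(1/√215 − 1/√7133) = 10·12.2·(0.056359) = 6.8758 kWh/t
Power = W × throughput = 6.8758 kWh/t × 476.9 t/h = 3279.1 kW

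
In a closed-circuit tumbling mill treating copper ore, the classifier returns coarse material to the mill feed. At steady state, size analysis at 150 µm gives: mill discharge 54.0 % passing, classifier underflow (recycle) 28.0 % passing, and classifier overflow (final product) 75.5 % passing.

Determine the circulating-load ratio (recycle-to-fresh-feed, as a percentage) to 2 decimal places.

CL = 82.69 %

Classifier node, passing 150 µm:
(1+r)·d = r·u + o ⇒ r = (o−d)/(d−u)
r = (75.5 − 54.0)/(54.0 − 28.0) = 21.5/26.0 = 0.8269
CL = 100·r = 82.69 %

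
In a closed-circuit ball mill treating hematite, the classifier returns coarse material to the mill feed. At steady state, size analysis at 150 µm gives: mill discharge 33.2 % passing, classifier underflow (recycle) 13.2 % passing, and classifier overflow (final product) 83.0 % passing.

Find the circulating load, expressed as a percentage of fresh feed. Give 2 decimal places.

CL = 249.00 %

Two-product formula at 150 µm:
Fd + Rd = Ru + Fo ⇒ R/F = (o−d)/(d−u)
r = (83.0 − 33.2)/(33.2 − 13.2) = 49.8/20.0 = 2.4900
CL = 100·r = 249.00 %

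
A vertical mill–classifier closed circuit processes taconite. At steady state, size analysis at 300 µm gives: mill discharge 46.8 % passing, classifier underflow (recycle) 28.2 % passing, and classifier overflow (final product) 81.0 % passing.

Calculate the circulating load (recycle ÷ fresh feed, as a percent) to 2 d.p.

Two-product formula at 300 µm:
Fd + Rd = Ru + Fo ⇒ R/F = (o−d)/(d−u)
r = (81.0 − 46.8)/(46.8 − 28.2) = 34.2/18.6 = 1.8387
CL = 100·r = 183.87 %

CL = 183.87 %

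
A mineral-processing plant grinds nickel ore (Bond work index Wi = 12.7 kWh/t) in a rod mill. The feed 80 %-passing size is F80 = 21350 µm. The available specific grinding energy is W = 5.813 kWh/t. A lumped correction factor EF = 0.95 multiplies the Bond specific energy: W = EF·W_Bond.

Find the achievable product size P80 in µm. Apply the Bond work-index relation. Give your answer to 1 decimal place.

P80 = 330.3 µm

W = 10 Wi / √P80 − 10 Wi / √F80
W_Bond = W / EF = 5.813 / 0.95 = 6.1189 kWh/t
⇒ 1/√P80 = W_Bond/(10 Wi) + 1/√F80
  = 6.1189/(10·12.7) + 1/√21350 = 0.048181 + 0.006844 = 0.055025
P80 = (1/0.055025)² = 18.1737² = 330.28 µm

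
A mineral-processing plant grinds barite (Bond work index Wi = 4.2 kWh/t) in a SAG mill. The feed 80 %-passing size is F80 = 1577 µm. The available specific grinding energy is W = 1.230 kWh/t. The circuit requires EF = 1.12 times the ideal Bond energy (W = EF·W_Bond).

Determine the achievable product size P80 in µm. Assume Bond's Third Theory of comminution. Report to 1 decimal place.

P80 = 379.5 µm

W = 10 Wi (1/√P80 − 1/√F80)  [Bond]
W_Bond = W / EF = 1.230 / 1.12 = 1.0982 kWh/t
P80^-0.5 = F80^-0.5 + W_Bond/(10 Wi)
  = 1.0982/(10·4.2) + 1/√1577 = 0.026148 + 0.025182 = 0.051330
P80 = (1/0.051330)² = 19.4819² = 379.55 µm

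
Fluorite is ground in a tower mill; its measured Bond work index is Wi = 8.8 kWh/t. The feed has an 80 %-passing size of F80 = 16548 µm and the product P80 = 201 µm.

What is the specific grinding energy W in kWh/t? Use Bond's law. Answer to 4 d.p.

W = 5.5230 kWh/t

W = 10 Wi (1/√P80 − 1/√F80)  [Bond]
1/√201 = 0.070535;  1/√16548 = 0.007774
W = 10·8.8·(0.070535 − 0.007774) = 5.5230 kWh/t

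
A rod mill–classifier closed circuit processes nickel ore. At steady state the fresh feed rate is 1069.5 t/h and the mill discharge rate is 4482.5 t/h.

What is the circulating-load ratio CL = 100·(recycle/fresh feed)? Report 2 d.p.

CL = 319.12 %

Mill node: discharge = fresh + recycle.
R = M − F = 4482.5 − 1069.5 = 3413.0 t/h
CL = 100·R/F = 100·3413.0/1069.5 = 319.12 %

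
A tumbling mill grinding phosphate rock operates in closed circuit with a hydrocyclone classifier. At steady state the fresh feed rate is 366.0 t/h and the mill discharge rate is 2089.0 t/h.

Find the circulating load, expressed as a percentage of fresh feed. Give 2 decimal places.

Steady state: M = F + R.
R = M − F = 2089.0 − 366.0 = 1723.0 t/h
CL = 100·R/F = 100·1723.0/366.0 = 470.77 %

CL = 470.77 %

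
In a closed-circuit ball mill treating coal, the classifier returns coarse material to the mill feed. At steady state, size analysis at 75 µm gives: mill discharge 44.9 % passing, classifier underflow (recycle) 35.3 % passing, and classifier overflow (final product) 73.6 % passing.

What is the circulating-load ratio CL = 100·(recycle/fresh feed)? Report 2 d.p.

CL = 298.96 %

Classifier node, passing 75 µm:
(1+r)d = ru + o → r = (o−d)/(d−u)
r = (73.6 − 44.9)/(44.9 − 35.3) = 28.7/9.6 = 2.9896
CL = 100·r = 298.96 %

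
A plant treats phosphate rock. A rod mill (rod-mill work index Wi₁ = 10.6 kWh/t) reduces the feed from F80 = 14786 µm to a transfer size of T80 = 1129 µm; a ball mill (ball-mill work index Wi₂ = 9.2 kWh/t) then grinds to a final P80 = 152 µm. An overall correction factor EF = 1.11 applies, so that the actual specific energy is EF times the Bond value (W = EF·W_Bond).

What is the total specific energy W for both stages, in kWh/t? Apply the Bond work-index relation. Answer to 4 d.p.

W = 10 Wi / √P80 − 10 Wi / √F80
Stage 1 (14786→1129 µm, Wi₁=10.6): W₁ = 10·10.6·(0.029761 − 0.008224) = 2.2830 kWh/t
Stage 2 (1129→152 µm, Wi₂=9.2): W₂ = 10·9.2·(0.081111 − 0.029761) = 4.7241 kWh/t
W = W₁ + W₂ = 2.2830 + 4.7241 = 7.0071 kWh/t
With EF = 1.11: W = 7.0071·1.11 = 7.7779 kWh/t

W = 7.7779 kWh/t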